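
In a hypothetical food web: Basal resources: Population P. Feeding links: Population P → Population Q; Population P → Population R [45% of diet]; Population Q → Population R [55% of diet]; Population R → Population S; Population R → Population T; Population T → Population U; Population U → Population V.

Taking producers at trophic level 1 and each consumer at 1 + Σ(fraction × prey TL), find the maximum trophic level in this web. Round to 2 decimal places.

5.55

Population Q: 1 + 1 = 2
Population R: 1 + (0.45×1 + 0.55×2) = 2.55
Population S: 1 + 2.55 = 3.55
Population T: 1 + 2.55 = 3.55
Population U: 1 + 3.55 = 4.55
Population V: 1 + 4.55 = 5.55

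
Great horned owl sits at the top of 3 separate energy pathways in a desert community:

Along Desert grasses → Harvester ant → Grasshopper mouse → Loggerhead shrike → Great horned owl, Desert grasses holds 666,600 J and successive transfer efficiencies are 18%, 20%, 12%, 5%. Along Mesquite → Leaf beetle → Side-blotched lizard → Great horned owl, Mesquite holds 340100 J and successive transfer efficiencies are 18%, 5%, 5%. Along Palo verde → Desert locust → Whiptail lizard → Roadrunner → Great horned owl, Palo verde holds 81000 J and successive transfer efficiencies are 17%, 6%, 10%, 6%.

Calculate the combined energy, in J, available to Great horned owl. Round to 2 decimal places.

301.99 J

Via Desert grasses: 666600 × 0.18 × 0.2 × 0.12 × 0.05 = 143.9856 J
Via Mesquite: 340100 × 0.18 × 0.05 × 0.05 = 153.045 J
Via Palo verde: 81000 × 0.17 × 0.06 × 0.1 × 0.06 = 4.9572 J
Total at Great horned owl: 143.9856 + 153.045 + 4.9572 = 301.9878 J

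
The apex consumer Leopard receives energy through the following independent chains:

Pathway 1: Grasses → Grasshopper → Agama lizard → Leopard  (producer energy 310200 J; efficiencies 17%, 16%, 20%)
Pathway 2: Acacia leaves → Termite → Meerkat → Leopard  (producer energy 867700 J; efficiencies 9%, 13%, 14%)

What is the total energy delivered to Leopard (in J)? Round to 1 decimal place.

3108.8 J

Pathway 1: 310200 × 0.17 × 0.16 × 0.2 = 1687.488 J
Pathway 2: 867700 × 0.09 × 0.13 × 0.14 = 1421.2926 J
Total at Leopard: 1687.488 + 1421.2926 = 3108.7806 J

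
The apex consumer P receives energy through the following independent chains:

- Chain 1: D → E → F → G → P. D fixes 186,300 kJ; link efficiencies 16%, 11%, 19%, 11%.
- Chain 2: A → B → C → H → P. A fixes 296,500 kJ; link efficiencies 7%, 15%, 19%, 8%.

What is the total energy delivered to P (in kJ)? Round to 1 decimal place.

Chain 1: 186300 × 0.16 × 0.11 × 0.19 × 0.11 = 68.528592 kJ
Chain 2: 296500 × 0.07 × 0.15 × 0.19 × 0.08 = 47.3214 kJ
Total at P: 68.528592 + 47.3214 = 115.849992 kJ

115.8 kJ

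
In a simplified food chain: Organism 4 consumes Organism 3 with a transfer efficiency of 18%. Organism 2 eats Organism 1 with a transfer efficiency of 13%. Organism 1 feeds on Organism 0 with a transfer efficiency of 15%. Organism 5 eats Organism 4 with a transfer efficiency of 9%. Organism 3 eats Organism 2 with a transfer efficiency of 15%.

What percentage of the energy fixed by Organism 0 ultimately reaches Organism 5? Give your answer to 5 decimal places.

0.00474%

Product of link efficiencies: 0.15 × 0.13 × 0.15 × 0.18 × 0.09 = 0.000047385
As a percentage: 0.000047385 × 100 = 0.00474%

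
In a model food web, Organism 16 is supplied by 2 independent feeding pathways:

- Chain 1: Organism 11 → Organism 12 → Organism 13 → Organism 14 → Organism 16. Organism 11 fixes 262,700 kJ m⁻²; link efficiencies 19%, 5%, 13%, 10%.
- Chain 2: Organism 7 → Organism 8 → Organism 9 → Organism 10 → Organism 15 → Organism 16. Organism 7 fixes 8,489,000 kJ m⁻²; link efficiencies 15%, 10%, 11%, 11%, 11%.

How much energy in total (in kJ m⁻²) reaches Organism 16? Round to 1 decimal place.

201.9 kJ m⁻²

Chain 1: 262700 × 0.19 × 0.05 × 0.13 × 0.1 = 32.44345 kJ m⁻²
Chain 2: 8489000 × 0.15 × 0.1 × 0.11 × 0.11 × 0.11 = 169.482885 kJ m⁻²
Total at Organism 16: 32.44345 + 169.482885 = 201.926335 kJ m⁻²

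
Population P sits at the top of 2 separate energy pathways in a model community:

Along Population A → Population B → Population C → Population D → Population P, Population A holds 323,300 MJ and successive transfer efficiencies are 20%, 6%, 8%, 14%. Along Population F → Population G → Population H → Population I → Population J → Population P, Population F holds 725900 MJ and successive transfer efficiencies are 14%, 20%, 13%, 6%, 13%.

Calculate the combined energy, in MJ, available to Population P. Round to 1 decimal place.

Via Population A: 323300 × 0.2 × 0.06 × 0.08 × 0.14 = 43.45152 MJ
Via Population F: 725900 × 0.14 × 0.2 × 0.13 × 0.06 × 0.13 = 20.6097528 MJ
Total at Population P: 43.45152 + 20.6097528 = 64.0612728 MJ

64.1 MJ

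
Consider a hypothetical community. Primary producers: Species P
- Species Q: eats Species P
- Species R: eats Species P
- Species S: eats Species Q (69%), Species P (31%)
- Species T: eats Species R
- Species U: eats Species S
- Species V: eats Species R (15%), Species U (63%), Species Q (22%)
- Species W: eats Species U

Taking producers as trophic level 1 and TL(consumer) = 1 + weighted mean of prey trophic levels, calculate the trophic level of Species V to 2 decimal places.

4.06

Species Q: 1 + 1 = 2
Species R: 1 + 1 = 2
Species S: 1 + (0.69×2 + 0.31×1) = 2.69
Species T: 1 + 2 = 3
Species U: 1 + 2.69 = 3.69
Species V: 1 + (0.15×2 + 0.63×3.69 + 0.22×2) = 4.0647
Species W: 1 + 3.69 = 4.69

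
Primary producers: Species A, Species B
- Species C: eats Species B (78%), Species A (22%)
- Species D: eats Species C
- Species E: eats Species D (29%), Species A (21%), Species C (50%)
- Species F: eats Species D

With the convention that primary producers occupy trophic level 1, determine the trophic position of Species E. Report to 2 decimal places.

Species C: 1 + (0.78×1 + 0.22×1) = 2
Species D: 1 + 2 = 3
Species E: 1 + (0.29×3 + 0.21×1 + 0.5×2) = 3.08
Species F: 1 + 3 = 4

3.08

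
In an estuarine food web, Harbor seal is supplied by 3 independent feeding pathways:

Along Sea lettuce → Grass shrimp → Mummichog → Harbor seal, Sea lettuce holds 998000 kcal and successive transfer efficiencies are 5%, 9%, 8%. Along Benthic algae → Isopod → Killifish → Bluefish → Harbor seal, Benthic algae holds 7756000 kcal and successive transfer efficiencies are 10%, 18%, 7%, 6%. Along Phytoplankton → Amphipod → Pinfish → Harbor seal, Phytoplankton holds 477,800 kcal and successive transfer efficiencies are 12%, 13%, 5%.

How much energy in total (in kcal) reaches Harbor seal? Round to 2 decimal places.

Via Sea lettuce: 998000 × 0.05 × 0.09 × 0.08 = 359.28 kcal
Via Benthic algae: 7756000 × 0.1 × 0.18 × 0.07 × 0.06 = 586.3536 kcal
Via Phytoplankton: 477800 × 0.12 × 0.13 × 0.05 = 372.684 kcal
Total at Harbor seal: 359.28 + 586.3536 + 372.684 = 1318.3176 kcal

1318.32 kcal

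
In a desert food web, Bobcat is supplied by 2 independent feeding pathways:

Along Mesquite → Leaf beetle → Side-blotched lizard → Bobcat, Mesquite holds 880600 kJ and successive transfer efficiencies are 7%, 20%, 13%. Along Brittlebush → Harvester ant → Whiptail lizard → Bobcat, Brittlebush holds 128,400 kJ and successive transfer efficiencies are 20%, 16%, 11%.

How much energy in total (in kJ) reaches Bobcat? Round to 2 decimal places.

Via Mesquite: 880600 × 0.07 × 0.2 × 0.13 = 1602.692 kJ
Via Brittlebush: 128400 × 0.2 × 0.16 × 0.11 = 451.968 kJ
Total at Bobcat: 1602.692 + 451.968 = 2054.66 kJ

2054.66 kJ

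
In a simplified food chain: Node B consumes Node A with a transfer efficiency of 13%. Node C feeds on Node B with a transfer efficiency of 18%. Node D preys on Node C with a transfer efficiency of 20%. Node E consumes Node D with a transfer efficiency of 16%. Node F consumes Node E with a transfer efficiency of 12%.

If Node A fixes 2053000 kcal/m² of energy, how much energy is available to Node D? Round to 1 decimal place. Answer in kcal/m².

Node B: 2053000 × 0.13 = 266890 kcal/m²
Node C: 266890 × 0.18 = 48040.2 kcal/m²
Node D: 48040.2 × 0.2 = 9608.04 kcal/m²

9608.0 kcal/m²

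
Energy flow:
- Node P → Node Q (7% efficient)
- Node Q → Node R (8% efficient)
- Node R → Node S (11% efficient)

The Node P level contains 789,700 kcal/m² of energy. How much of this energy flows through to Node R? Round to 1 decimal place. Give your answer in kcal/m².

Node Q: 789700 × 0.07 = 55279 kcal/m²
Node R: 55279 × 0.08 = 4422.32 kcal/m²

4422.3 kcal/m²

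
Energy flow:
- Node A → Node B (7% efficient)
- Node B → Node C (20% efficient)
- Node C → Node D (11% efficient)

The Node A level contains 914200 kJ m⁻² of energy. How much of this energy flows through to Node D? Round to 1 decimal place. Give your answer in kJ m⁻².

1407.9 kJ m⁻²

Node B: 914200 × 0.07 = 63994 kJ m⁻²
Node C: 63994 × 0.2 = 12798.8 kJ m⁻²
Node D: 12798.8 × 0.11 = 1407.868 kJ m⁻²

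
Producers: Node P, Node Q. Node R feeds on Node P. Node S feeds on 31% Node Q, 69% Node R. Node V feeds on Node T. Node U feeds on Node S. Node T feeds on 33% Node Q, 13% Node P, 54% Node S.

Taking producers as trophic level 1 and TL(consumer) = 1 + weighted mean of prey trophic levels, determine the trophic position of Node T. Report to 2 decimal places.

Node R: 1 + 1 = 2
Node S: 1 + (0.31×1 + 0.69×2) = 2.69
Node T: 1 + (0.33×1 + 0.13×1 + 0.54×2.69) = 2.9126
Node U: 1 + 2.69 = 3.69
Node V: 1 + 2.9126 = 3.9126

2.91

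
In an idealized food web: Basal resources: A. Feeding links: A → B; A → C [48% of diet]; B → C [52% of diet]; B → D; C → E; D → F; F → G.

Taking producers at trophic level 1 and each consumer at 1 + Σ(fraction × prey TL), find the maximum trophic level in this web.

5

B: 1 + 1 = 2
C: 1 + (0.48×1 + 0.52×2) = 2.52
D: 1 + 2 = 3
E: 1 + 2.52 = 3.52
F: 1 + 3 = 4
G: 1 + 4 = 5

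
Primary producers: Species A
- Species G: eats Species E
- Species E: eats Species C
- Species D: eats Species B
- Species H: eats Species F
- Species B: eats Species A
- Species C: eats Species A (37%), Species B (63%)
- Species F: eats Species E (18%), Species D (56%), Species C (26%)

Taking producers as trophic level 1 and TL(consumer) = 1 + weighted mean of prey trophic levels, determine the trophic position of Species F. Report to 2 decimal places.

Species B: 1 + 1 = 2
Species C: 1 + (0.37×1 + 0.63×2) = 2.63
Species D: 1 + 2 = 3
Species E: 1 + 2.63 = 3.63
Species F: 1 + (0.18×3.63 + 0.56×3 + 0.26×2.63) = 4.0172
Species G: 1 + 3.63 = 4.63
Species H: 1 + 4.0172 = 5.0172

4.02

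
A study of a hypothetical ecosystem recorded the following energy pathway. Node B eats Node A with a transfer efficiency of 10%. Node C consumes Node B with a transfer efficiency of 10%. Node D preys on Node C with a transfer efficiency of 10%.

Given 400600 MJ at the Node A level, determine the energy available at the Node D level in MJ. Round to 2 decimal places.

Node B: 400600 × 0.1 = 40060 MJ
Node C: 40060 × 0.1 = 4006 MJ
Node D: 4006 × 0.1 = 400.6 MJ

400.60 MJ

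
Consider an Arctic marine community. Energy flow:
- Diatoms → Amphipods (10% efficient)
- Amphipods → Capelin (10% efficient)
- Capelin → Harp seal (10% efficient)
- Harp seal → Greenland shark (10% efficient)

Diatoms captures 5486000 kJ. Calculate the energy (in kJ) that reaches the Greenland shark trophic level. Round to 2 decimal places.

Amphipods: 5486000 × 0.1 = 548600 kJ
Capelin: 548600 × 0.1 = 54860 kJ
Harp seal: 54860 × 0.1 = 5486 kJ
Greenland shark: 5486 × 0.1 = 548.6 kJ

548.60 kJ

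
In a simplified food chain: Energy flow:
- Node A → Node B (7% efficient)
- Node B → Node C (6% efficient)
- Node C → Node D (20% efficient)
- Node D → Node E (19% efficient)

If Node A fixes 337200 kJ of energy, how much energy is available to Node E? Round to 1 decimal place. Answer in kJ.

Node B: 337200 × 0.07 = 23604 kJ
Node C: 23604 × 0.06 = 1416.24 kJ
Node D: 1416.24 × 0.2 = 283.248 kJ
Node E: 283.248 × 0.19 = 53.81712 kJ

53.8 kJ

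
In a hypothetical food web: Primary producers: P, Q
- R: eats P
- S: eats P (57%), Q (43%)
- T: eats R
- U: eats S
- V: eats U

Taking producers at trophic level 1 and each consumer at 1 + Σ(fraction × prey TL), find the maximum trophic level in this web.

R: 1 + 1 = 2
S: 1 + (0.57×1 + 0.43×1) = 2
T: 1 + 2 = 3
U: 1 + 2 = 3
V: 1 + 3 = 4

4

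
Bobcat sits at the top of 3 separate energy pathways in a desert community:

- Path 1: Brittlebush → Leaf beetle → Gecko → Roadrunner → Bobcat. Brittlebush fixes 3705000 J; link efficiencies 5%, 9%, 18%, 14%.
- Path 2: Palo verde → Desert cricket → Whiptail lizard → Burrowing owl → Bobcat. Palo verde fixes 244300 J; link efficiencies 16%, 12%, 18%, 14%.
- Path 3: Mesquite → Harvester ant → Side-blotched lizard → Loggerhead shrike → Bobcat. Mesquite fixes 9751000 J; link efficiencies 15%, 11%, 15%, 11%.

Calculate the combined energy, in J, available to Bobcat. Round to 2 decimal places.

Path 1: 3705000 × 0.05 × 0.09 × 0.18 × 0.14 = 420.147 J
Path 2: 244300 × 0.16 × 0.12 × 0.18 × 0.14 = 118.202112 J
Path 3: 9751000 × 0.15 × 0.11 × 0.15 × 0.11 = 2654.70975 J
Total at Bobcat: 420.147 + 118.202112 + 2654.70975 = 3193.058862 J

3193.06 J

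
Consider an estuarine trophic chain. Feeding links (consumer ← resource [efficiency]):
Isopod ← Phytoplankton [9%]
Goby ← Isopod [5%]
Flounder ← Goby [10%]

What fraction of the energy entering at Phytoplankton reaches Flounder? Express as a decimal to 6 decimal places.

0.000450

Product of link efficiencies: 0.09 × 0.05 × 0.1 = 0.00045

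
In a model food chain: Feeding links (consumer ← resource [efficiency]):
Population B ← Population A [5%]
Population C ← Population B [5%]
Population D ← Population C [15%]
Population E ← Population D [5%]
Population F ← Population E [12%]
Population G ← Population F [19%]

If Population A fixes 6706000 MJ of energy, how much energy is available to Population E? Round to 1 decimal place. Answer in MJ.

125.7 MJ

Population B: 6706000 × 0.05 = 335300 MJ
Population C: 335300 × 0.05 = 16765 MJ
Population D: 16765 × 0.15 = 2514.75 MJ
Population E: 2514.75 × 0.05 = 125.7375 MJ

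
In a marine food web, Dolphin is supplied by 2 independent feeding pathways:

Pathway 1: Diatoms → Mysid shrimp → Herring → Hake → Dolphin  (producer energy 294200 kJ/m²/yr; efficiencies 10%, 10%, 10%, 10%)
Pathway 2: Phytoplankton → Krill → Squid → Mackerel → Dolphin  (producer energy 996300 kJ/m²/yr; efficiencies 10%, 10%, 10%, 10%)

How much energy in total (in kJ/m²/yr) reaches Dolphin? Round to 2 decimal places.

129.05 kJ/m²/yr

Pathway 1: 294200 × 0.1 × 0.1 × 0.1 × 0.1 = 29.42 kJ/m²/yr
Pathway 2: 996300 × 0.1 × 0.1 × 0.1 × 0.1 = 99.63 kJ/m²/yr
Total at Dolphin: 29.42 + 99.63 = 129.05 kJ/m²/yr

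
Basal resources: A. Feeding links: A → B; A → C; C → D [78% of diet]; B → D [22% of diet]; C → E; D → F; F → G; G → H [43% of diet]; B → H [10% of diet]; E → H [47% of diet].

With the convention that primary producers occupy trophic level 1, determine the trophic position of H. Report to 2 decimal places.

B: 1 + 1 = 2
C: 1 + 1 = 2
D: 1 + (0.78×2 + 0.22×2) = 3
E: 1 + 2 = 3
F: 1 + 3 = 4
G: 1 + 4 = 5
H: 1 + (0.43×5 + 0.1×2 + 0.47×3) = 4.76

4.76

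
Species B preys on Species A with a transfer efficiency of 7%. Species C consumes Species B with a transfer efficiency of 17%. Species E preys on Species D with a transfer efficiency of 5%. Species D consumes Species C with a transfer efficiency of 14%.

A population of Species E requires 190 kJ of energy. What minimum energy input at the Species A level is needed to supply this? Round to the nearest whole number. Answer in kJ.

2280912 kJ

Cumulative transfer efficiency: 0.07 × 0.17 × 0.14 × 0.05 = 0.0000833
Species A energy = 190 / 0.0000833 = 2280912 kJ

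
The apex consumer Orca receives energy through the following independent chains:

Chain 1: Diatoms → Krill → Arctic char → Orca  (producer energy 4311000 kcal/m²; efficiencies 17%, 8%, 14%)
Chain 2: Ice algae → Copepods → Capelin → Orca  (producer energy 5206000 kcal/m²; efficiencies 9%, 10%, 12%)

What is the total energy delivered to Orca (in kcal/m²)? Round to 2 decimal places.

Chain 1: 4311000 × 0.17 × 0.08 × 0.14 = 8208.144 kcal/m²
Chain 2: 5206000 × 0.09 × 0.1 × 0.12 = 5622.48 kcal/m²
Total at Orca: 8208.144 + 5622.48 = 13830.624 kcal/m²

13830.62 kcal/m²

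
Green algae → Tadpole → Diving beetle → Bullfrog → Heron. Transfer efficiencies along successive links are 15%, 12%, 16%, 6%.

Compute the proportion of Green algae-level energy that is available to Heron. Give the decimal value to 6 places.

0.000173

Product of link efficiencies: 0.15 × 0.12 × 0.16 × 0.06 = 0.0001728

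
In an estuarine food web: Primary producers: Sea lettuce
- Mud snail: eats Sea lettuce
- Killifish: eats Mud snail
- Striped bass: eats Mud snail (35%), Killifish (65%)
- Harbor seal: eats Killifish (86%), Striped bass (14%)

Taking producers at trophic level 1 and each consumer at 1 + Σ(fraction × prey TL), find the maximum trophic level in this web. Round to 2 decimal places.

Mud snail: 1 + 1 = 2
Killifish: 1 + 2 = 3
Striped bass: 1 + (0.35×2 + 0.65×3) = 3.65
Harbor seal: 1 + (0.86×3 + 0.14×3.65) = 4.091

4.09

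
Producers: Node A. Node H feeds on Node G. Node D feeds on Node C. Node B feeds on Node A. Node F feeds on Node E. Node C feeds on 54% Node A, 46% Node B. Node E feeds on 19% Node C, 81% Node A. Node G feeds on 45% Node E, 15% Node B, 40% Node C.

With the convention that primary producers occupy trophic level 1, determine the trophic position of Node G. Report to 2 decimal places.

3.31

Node B: 1 + 1 = 2
Node C: 1 + (0.54×1 + 0.46×2) = 2.46
Node D: 1 + 2.46 = 3.46
Node E: 1 + (0.19×2.46 + 0.81×1) = 2.2774
Node F: 1 + 2.2774 = 3.2774
Node G: 1 + (0.45×2.2774 + 0.15×2 + 0.4×2.46) = 3.30883
Node H: 1 + 3.30883 = 4.30883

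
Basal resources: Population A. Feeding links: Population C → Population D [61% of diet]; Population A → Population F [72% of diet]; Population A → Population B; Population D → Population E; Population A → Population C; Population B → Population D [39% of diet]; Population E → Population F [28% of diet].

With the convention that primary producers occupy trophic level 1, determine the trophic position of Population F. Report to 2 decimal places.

2.84

Population B: 1 + 1 = 2
Population C: 1 + 1 = 2
Population D: 1 + (0.61×2 + 0.39×2) = 3
Population E: 1 + 3 = 4
Population F: 1 + (0.72×1 + 0.28×4) = 2.84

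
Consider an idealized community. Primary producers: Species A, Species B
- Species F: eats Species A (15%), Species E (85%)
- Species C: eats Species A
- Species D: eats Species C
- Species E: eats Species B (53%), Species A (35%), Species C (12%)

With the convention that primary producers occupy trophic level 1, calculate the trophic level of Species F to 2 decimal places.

2.95

Species C: 1 + 1 = 2
Species D: 1 + 2 = 3
Species E: 1 + (0.53×1 + 0.35×1 + 0.12×2) = 2.12
Species F: 1 + (0.15×1 + 0.85×2.12) = 2.952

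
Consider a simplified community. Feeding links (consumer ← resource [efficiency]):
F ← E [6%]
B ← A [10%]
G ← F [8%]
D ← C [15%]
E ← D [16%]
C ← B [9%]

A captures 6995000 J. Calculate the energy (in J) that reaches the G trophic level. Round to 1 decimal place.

7.3 J

B: 6995000 × 0.1 = 699500 J
C: 699500 × 0.09 = 62955 J
D: 62955 × 0.15 = 9443.25 J
E: 9443.25 × 0.16 = 1510.92 J
F: 1510.92 × 0.06 = 90.6552 J
G: 90.6552 × 0.08 = 7.252416 J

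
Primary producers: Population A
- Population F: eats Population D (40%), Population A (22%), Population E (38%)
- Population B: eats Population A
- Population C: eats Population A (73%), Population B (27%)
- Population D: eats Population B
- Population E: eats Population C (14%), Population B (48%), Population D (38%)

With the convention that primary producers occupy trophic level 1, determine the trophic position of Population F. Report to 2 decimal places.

Population B: 1 + 1 = 2
Population C: 1 + (0.73×1 + 0.27×2) = 2.27
Population D: 1 + 2 = 3
Population E: 1 + (0.14×2.27 + 0.48×2 + 0.38×3) = 3.4178
Population F: 1 + (0.4×3 + 0.22×1 + 0.38×3.4178) = 3.718764

3.72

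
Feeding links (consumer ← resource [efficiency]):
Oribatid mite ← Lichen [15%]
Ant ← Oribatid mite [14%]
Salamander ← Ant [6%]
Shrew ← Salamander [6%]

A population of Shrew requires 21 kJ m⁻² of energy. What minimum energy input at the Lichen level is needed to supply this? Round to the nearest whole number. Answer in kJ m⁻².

277778 kJ m⁻²

Cumulative transfer efficiency: 0.15 × 0.14 × 0.06 × 0.06 = 0.0000756
Lichen energy = 21 / 0.0000756 = 277778 kJ m⁻²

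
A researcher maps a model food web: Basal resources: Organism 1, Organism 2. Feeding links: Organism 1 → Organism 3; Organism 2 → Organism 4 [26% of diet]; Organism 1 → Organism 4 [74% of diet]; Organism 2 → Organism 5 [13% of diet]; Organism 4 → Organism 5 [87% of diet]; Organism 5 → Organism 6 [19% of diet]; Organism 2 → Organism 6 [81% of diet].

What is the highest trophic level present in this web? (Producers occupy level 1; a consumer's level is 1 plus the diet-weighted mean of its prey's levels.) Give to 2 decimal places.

Organism 3: 1 + 1 = 2
Organism 4: 1 + (0.26×1 + 0.74×1) = 2
Organism 5: 1 + (0.13×1 + 0.87×2) = 2.87
Organism 6: 1 + (0.19×2.87 + 0.81×1) = 2.3553

2.87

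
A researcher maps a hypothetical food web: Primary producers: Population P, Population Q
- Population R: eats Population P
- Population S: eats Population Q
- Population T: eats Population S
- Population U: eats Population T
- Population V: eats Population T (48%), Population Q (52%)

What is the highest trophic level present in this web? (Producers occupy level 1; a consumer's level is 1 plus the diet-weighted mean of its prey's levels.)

4

Population R: 1 + 1 = 2
Population S: 1 + 1 = 2
Population T: 1 + 2 = 3
Population U: 1 + 3 = 4
Population V: 1 + (0.48×3 + 0.52×1) = 2.96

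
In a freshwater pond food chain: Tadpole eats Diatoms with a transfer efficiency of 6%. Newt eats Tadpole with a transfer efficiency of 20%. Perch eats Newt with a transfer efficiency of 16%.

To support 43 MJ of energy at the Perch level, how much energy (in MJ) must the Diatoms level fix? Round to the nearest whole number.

22396 MJ

Cumulative transfer efficiency: 0.06 × 0.2 × 0.16 = 0.00192
Diatoms energy = 43 / 0.00192 = 22396 MJ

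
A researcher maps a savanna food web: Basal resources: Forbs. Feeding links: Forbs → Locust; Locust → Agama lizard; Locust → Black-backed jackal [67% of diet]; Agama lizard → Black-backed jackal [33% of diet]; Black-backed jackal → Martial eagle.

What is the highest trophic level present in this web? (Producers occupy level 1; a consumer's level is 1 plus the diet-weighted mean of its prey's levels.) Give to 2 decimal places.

4.33

Locust: 1 + 1 = 2
Agama lizard: 1 + 2 = 3
Black-backed jackal: 1 + (0.67×2 + 0.33×3) = 3.33
Martial eagle: 1 + 3.33 = 4.33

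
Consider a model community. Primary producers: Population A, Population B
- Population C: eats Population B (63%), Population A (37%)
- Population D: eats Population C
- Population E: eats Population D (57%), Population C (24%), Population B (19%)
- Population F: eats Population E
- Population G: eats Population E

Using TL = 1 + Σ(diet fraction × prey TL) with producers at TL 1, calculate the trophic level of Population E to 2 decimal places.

Population C: 1 + (0.63×1 + 0.37×1) = 2
Population D: 1 + 2 = 3
Population E: 1 + (0.57×3 + 0.24×2 + 0.19×1) = 3.38
Population F: 1 + 3.38 = 4.38
Population G: 1 + 3.38 = 4.38

3.38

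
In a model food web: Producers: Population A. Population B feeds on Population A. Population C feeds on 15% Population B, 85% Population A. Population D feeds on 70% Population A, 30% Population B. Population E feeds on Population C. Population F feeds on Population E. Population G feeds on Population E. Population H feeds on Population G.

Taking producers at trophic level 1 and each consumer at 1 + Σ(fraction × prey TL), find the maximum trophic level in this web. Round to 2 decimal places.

Population B: 1 + 1 = 2
Population C: 1 + (0.15×2 + 0.85×1) = 2.15
Population D: 1 + (0.7×1 + 0.3×2) = 2.3
Population E: 1 + 2.15 = 3.15
Population F: 1 + 3.15 = 4.15
Population G: 1 + 3.15 = 4.15
Population H: 1 + 4.15 = 5.15

5.15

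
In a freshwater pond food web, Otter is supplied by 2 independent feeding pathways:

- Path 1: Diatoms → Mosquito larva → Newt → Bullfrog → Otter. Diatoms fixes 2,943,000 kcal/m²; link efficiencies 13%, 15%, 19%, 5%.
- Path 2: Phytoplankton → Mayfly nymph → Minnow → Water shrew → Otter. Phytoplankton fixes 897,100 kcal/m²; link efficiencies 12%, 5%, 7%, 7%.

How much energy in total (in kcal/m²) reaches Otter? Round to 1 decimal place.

Path 1: 2943000 × 0.13 × 0.15 × 0.19 × 0.05 = 545.19075 kcal/m²
Path 2: 897100 × 0.12 × 0.05 × 0.07 × 0.07 = 26.37474 kcal/m²
Total at Otter: 545.19075 + 26.37474 = 571.56549 kcal/m²

571.6 kcal/m²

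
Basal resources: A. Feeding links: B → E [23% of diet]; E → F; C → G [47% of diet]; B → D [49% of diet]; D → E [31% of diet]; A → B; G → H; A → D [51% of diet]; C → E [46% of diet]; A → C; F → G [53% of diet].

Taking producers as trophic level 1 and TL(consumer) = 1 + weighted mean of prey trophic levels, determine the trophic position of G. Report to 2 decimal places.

B: 1 + 1 = 2
C: 1 + 1 = 2
D: 1 + (0.49×2 + 0.51×1) = 2.49
E: 1 + (0.31×2.49 + 0.46×2 + 0.23×2) = 3.1519
F: 1 + 3.1519 = 4.1519
G: 1 + (0.53×4.1519 + 0.47×2) = 4.140507
H: 1 + 4.140507 = 5.140507

4.14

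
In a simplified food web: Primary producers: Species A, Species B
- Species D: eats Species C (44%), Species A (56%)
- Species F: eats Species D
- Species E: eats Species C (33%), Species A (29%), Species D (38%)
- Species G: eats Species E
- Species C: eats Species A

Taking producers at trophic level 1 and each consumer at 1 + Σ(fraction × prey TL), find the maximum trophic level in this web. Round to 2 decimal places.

Species C: 1 + 1 = 2
Species D: 1 + (0.44×2 + 0.56×1) = 2.44
Species E: 1 + (0.33×2 + 0.29×1 + 0.38×2.44) = 2.8772
Species F: 1 + 2.44 = 3.44
Species G: 1 + 2.8772 = 3.8772

3.88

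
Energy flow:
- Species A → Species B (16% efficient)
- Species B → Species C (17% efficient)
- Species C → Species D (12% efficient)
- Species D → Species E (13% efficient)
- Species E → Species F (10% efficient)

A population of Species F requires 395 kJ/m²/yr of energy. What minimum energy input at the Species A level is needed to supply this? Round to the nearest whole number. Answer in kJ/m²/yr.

Cumulative transfer efficiency: 0.16 × 0.17 × 0.12 × 0.13 × 0.1 = 0.000042432
Species A energy = 395 / 0.000042432 = 9309012 kJ/m²/yr

9309012 kJ/m²/yr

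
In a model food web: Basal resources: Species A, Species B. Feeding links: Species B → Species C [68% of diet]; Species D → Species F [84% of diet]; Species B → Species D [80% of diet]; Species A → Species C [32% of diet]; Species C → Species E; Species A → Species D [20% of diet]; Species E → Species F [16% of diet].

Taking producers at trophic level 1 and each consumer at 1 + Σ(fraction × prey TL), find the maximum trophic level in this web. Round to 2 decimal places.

3.16

Species C: 1 + (0.32×1 + 0.68×1) = 2
Species D: 1 + (0.2×1 + 0.8×1) = 2
Species E: 1 + 2 = 3
Species F: 1 + (0.16×3 + 0.84×2) = 3.16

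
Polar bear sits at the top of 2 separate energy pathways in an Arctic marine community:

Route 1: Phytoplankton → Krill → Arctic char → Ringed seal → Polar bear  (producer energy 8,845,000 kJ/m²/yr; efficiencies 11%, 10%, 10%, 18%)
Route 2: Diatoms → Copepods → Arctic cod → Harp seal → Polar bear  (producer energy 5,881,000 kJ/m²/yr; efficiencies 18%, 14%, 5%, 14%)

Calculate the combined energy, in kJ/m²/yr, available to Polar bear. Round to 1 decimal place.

Route 1: 8845000 × 0.11 × 0.1 × 0.1 × 0.18 = 1751.31 kJ/m²/yr
Route 2: 5881000 × 0.18 × 0.14 × 0.05 × 0.14 = 1037.4084 kJ/m²/yr
Total at Polar bear: 1751.31 + 1037.4084 = 2788.7184 kJ/m²/yr

2788.7 kJ/m²/yr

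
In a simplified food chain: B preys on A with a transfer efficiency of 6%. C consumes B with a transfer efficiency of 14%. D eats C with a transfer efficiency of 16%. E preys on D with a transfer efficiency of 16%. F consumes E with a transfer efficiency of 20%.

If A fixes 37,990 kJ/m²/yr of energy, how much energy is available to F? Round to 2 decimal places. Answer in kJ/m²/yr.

1.63 kJ/m²/yr

B: 37990 × 0.06 = 2279.4 kJ/m²/yr
C: 2279.4 × 0.14 = 319.116 kJ/m²/yr
D: 319.116 × 0.16 = 51.05856 kJ/m²/yr
E: 51.05856 × 0.16 = 8.1693696 kJ/m²/yr
F: 8.1693696 × 0.2 = 1.63387392 kJ/m²/yr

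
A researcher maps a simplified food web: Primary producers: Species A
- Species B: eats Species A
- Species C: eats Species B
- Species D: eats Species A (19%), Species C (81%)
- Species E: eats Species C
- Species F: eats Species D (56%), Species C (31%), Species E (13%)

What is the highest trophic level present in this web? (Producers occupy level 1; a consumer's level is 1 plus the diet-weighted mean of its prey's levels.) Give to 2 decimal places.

4.48

Species B: 1 + 1 = 2
Species C: 1 + 2 = 3
Species D: 1 + (0.19×1 + 0.81×3) = 3.62
Species E: 1 + 3 = 4
Species F: 1 + (0.56×3.62 + 0.31×3 + 0.13×4) = 4.4772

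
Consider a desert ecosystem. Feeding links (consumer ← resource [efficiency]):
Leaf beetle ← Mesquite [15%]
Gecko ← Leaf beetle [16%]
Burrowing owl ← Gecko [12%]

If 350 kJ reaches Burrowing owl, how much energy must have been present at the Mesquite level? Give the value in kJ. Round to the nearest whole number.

121528 kJ

Cumulative transfer efficiency: 0.15 × 0.16 × 0.12 = 0.00288
Mesquite energy = 350 / 0.00288 = 121528 kJ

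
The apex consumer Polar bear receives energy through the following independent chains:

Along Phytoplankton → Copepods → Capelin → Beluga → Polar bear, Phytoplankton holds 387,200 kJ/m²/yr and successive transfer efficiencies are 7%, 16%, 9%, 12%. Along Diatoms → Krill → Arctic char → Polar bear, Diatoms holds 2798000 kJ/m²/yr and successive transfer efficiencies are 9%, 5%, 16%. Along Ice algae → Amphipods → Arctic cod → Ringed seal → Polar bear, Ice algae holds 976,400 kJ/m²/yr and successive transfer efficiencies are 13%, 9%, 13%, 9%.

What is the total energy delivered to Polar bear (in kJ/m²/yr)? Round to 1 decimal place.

2195.1 kJ/m²/yr

Via Phytoplankton: 387200 × 0.07 × 0.16 × 0.09 × 0.12 = 46.835712 kJ/m²/yr
Via Diatoms: 2798000 × 0.09 × 0.05 × 0.16 = 2014.56 kJ/m²/yr
Via Ice algae: 976400 × 0.13 × 0.09 × 0.13 × 0.09 = 133.659396 kJ/m²/yr
Total at Polar bear: 46.835712 + 2014.56 + 133.659396 = 2195.055108 kJ/m²/yr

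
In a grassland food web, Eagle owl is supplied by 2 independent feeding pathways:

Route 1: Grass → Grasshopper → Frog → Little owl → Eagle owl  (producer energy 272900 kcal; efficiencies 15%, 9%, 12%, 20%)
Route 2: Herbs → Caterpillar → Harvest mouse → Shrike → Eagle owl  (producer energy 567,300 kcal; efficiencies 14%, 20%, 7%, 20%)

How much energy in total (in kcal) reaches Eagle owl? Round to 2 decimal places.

310.80 kcal

Route 1: 272900 × 0.15 × 0.09 × 0.12 × 0.2 = 88.4196 kcal
Route 2: 567300 × 0.14 × 0.2 × 0.07 × 0.2 = 222.3816 kcal
Total at Eagle owl: 88.4196 + 222.3816 = 310.8012 kcal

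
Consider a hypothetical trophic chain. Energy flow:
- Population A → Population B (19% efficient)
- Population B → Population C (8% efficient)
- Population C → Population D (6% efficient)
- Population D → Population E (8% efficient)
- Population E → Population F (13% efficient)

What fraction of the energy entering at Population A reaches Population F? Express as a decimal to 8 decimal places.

Product of link efficiencies: 0.19 × 0.08 × 0.06 × 0.08 × 0.13 = 0.0000094848

0.00000948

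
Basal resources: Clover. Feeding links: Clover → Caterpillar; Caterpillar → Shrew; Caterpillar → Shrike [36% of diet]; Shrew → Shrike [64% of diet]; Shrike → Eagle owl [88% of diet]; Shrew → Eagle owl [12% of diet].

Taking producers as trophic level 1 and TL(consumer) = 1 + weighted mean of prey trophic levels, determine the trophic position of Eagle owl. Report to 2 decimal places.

4.56

Caterpillar: 1 + 1 = 2
Shrew: 1 + 2 = 3
Shrike: 1 + (0.36×2 + 0.64×3) = 3.64
Eagle owl: 1 + (0.88×3.64 + 0.12×3) = 4.5632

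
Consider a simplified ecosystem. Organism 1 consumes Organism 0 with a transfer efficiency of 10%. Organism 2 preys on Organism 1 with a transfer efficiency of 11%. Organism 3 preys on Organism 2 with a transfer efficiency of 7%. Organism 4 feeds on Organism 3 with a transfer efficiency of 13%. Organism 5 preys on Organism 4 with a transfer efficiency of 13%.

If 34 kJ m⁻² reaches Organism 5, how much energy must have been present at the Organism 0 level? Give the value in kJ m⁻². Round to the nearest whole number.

Cumulative transfer efficiency: 0.1 × 0.11 × 0.07 × 0.13 × 0.13 = 0.000013013
Organism 0 energy = 34 / 0.000013013 = 2612772 kJ m⁻²

2612772 kJ m⁻²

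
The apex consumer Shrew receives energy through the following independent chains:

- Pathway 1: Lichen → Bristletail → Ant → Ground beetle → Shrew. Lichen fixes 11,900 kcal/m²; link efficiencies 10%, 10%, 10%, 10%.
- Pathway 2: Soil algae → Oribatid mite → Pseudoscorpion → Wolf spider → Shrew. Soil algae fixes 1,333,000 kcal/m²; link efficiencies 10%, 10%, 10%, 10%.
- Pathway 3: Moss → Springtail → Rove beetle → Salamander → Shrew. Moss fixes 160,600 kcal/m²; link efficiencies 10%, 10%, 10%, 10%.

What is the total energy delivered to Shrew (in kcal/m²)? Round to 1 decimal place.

150.6 kcal/m²

Pathway 1: 11900 × 0.1 × 0.1 × 0.1 × 0.1 = 1.19 kcal/m²
Pathway 2: 1333000 × 0.1 × 0.1 × 0.1 × 0.1 = 133.3 kcal/m²
Pathway 3: 160600 × 0.1 × 0.1 × 0.1 × 0.1 = 16.06 kcal/m²
Total at Shrew: 1.19 + 133.3 + 16.06 = 150.55 kcal/m²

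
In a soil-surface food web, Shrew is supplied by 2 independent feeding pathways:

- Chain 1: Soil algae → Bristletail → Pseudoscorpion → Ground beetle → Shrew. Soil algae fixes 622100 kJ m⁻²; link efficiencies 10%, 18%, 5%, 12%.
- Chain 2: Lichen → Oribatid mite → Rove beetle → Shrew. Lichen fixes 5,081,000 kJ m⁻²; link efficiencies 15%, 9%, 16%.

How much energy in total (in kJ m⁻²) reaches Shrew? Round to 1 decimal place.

11042.1 kJ m⁻²

Chain 1: 622100 × 0.1 × 0.18 × 0.05 × 0.12 = 67.1868 kJ m⁻²
Chain 2: 5081000 × 0.15 × 0.09 × 0.16 = 10974.96 kJ m⁻²
Total at Shrew: 67.1868 + 10974.96 = 11042.1468 kJ m⁻²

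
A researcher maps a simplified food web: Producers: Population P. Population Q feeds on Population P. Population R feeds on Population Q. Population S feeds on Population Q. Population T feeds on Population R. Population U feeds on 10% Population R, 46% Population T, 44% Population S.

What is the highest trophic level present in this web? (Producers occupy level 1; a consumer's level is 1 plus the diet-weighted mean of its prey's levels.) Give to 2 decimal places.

Population Q: 1 + 1 = 2
Population R: 1 + 2 = 3
Population S: 1 + 2 = 3
Population T: 1 + 3 = 4
Population U: 1 + (0.1×3 + 0.46×4 + 0.44×3) = 4.46

4.46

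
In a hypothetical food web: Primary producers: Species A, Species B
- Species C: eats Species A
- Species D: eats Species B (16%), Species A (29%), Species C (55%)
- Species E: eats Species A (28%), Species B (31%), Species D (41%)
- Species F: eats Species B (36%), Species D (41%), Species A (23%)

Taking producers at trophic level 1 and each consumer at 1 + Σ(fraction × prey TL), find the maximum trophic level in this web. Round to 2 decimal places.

Species C: 1 + 1 = 2
Species D: 1 + (0.16×1 + 0.29×1 + 0.55×2) = 2.55
Species E: 1 + (0.28×1 + 0.31×1 + 0.41×2.55) = 2.6355
Species F: 1 + (0.36×1 + 0.41×2.55 + 0.23×1) = 2.6355

2.64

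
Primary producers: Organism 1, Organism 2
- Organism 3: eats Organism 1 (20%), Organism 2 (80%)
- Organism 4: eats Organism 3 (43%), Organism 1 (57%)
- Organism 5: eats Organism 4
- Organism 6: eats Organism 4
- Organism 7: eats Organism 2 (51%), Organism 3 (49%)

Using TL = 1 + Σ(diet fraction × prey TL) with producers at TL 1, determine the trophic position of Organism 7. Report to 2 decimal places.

2.49

Organism 3: 1 + (0.2×1 + 0.8×1) = 2
Organism 4: 1 + (0.43×2 + 0.57×1) = 2.43
Organism 5: 1 + 2.43 = 3.43
Organism 6: 1 + 2.43 = 3.43
Organism 7: 1 + (0.51×1 + 0.49×2) = 2.49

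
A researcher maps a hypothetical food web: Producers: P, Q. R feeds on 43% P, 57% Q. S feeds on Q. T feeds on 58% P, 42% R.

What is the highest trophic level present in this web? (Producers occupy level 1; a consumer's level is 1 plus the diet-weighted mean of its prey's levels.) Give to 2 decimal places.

R: 1 + (0.43×1 + 0.57×1) = 2
S: 1 + 1 = 2
T: 1 + (0.58×1 + 0.42×2) = 2.42

2.42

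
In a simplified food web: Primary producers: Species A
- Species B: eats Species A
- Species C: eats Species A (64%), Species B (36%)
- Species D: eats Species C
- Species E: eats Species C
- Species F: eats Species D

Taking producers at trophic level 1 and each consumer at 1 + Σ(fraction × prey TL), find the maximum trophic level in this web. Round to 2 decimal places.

Species B: 1 + 1 = 2
Species C: 1 + (0.64×1 + 0.36×2) = 2.36
Species D: 1 + 2.36 = 3.36
Species E: 1 + 2.36 = 3.36
Species F: 1 + 3.36 = 4.36

4.36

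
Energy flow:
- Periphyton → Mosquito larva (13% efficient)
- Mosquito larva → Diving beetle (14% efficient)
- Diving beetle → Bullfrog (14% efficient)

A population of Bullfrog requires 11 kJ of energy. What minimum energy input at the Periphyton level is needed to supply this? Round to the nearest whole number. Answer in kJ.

Cumulative transfer efficiency: 0.13 × 0.14 × 0.14 = 0.002548
Periphyton energy = 11 / 0.002548 = 4317 kJ

4317 kJ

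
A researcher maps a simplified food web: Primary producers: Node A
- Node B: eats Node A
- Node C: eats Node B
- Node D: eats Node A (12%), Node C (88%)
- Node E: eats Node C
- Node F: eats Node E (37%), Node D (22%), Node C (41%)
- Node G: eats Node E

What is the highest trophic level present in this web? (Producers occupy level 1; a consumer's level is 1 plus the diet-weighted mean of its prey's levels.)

Node B: 1 + 1 = 2
Node C: 1 + 2 = 3
Node D: 1 + (0.12×1 + 0.88×3) = 3.76
Node E: 1 + 3 = 4
Node F: 1 + (0.37×4 + 0.22×3.76 + 0.41×3) = 4.5372
Node G: 1 + 4 = 5

5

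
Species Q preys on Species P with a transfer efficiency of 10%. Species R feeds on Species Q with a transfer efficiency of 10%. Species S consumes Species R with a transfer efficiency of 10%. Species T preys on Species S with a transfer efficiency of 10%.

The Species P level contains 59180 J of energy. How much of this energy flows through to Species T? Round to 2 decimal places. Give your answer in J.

5.92 J

Species Q: 59180 × 0.1 = 5918 J
Species R: 5918 × 0.1 = 591.8 J
Species S: 591.8 × 0.1 = 59.18 J
Species T: 59.18 × 0.1 = 5.918 J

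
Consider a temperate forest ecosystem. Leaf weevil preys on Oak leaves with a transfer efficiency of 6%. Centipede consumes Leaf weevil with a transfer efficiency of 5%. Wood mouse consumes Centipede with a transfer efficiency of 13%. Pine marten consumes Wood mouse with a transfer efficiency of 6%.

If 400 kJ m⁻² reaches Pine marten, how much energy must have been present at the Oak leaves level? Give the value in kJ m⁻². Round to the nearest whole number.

17094017 kJ m⁻²

Cumulative transfer efficiency: 0.06 × 0.05 × 0.13 × 0.06 = 0.0000234
Oak leaves energy = 400 / 0.0000234 = 17094017 kJ m⁻²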